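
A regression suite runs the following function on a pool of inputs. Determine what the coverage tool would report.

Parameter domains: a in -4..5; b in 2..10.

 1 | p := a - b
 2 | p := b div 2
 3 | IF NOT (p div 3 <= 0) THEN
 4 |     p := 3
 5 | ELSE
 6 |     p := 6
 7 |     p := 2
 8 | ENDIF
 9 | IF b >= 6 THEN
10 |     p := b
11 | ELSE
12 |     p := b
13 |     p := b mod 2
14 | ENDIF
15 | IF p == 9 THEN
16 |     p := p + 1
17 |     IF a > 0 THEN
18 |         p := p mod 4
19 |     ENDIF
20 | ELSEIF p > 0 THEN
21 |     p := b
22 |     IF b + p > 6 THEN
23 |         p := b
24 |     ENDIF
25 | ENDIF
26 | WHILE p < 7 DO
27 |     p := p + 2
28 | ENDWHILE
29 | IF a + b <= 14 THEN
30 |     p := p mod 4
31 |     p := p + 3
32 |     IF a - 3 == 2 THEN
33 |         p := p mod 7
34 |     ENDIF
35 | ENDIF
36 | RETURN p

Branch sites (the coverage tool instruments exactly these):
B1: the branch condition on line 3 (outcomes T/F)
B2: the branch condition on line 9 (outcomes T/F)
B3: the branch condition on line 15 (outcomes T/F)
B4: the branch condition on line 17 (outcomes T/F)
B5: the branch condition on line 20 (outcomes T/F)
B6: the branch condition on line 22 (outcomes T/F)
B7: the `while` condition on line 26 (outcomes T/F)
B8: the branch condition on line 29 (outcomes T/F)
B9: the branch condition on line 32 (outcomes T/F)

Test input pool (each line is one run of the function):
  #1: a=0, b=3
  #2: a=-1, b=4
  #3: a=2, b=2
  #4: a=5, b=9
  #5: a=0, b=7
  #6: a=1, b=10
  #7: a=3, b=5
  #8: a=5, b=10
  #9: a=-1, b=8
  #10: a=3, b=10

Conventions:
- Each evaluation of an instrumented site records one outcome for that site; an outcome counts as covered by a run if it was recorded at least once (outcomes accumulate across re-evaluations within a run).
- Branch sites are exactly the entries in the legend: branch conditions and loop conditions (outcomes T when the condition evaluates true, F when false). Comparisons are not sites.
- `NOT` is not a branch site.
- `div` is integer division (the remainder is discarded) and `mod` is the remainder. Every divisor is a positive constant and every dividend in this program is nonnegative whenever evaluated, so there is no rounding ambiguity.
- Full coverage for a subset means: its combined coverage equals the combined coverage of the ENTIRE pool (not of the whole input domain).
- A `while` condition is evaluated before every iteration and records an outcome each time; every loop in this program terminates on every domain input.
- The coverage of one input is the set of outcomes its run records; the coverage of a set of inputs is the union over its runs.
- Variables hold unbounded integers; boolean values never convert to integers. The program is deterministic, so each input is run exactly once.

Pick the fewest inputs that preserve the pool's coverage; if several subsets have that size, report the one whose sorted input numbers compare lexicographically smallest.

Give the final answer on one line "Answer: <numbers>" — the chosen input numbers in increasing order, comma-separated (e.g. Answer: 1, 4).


test 1 (a=0, b=3) hits B1=F, B2=F, B3=F, B5=T, B6=F, B7=T, B7=F, B8=T, B9=F
test 2 (a=-1, b=4) hits B1=F, B2=F, B3=F, B5=F, B7=T, B7=F, B8=T, B9=F
test 3 (a=2, b=2) hits B1=F, B2=F, B3=F, B5=F, B7=T, B7=F, B8=T, B9=F
test 4 (a=5, b=9) hits B1=T, B2=T, B3=T, B4=T, B7=T, B7=F, B8=T, B9=T
test 5 (a=0, b=7) hits B1=T, B2=T, B3=F, B5=T, B6=T, B7=F, B8=T, B9=F
test 6 (a=1, b=10) hits B1=T, B2=T, B3=F, B5=T, B6=T, B7=F, B8=T, B9=F
test 7 (a=3, b=5) hits B1=F, B2=F, B3=F, B5=T, B6=T, B7=T, B7=F, B8=T, B9=F
test 8 (a=5, b=10) hits B1=T, B2=T, B3=F, B5=T, B6=T, B7=F, B8=F
test 9 (a=-1, b=8) hits B1=T, B2=T, B3=F, B5=T, B6=T, B7=F, B8=T, B9=F
test 10 (a=3, b=10) hits B1=T, B2=T, B3=F, B5=T, B6=T, B7=F, B8=T, B9=F
the full pool covers 17 outcomes: B1=T, B1=F, B2=T, B2=F, B3=T, B3=F, B4=T, B5=T, B5=F, B6=T, B6=F, B7=T, B7=F, B8=T, B8=F, B9=T, B9=F
no size-1 subset reaches all 17 outcomes (best union: 9/17)
no size-2 subset reaches all 17 outcomes (best union: 14/17)
no size-3 subset reaches all 17 outcomes (best union: 16/17)
the canonical winner is {1, 2, 4, 8}: size 4, full 17-outcome coverage, earliest index list among size-4 covers
Answer: 1, 2, 4, 8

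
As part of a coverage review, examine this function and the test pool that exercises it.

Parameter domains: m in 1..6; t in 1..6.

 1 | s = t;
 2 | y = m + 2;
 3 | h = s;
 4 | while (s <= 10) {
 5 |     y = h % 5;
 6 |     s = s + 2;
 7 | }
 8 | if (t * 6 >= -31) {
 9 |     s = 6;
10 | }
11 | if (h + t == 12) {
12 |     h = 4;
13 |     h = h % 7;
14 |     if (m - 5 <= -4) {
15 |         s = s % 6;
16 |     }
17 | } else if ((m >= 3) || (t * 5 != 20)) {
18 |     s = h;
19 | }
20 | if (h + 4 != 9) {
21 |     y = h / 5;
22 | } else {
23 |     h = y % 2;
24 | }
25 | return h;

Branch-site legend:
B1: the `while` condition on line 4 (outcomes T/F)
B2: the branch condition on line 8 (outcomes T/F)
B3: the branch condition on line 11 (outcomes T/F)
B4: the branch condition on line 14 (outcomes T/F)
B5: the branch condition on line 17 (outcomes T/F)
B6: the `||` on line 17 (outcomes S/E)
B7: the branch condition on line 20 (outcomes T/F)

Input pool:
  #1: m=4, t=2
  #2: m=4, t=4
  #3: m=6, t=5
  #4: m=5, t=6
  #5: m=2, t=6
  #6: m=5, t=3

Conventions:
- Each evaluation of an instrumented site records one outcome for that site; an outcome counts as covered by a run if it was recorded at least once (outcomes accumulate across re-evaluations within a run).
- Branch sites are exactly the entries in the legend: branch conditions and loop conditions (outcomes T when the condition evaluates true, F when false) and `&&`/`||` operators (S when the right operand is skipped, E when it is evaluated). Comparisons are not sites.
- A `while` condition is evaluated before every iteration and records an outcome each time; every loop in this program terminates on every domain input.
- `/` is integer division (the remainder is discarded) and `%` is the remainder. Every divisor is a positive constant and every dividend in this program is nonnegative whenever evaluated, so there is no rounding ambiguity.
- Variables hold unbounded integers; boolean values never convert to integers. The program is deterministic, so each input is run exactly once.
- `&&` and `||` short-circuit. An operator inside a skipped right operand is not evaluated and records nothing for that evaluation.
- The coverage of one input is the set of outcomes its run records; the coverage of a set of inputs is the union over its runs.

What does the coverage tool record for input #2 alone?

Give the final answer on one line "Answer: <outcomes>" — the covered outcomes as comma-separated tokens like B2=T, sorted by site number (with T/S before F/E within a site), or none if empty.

Tracing the run of input #2 (m=4, t=4):
  B1->T, B1->T, B1->T, B1->T, B1->F, B2->T, B3->F, B6->S, B5->T, B7->T
as a set, this run covers: B1=T, B1=F, B2=T, B3=F, B5=T, B6=S, B7=T

Answer: B1=T, B1=F, B2=T, B3=F, B5=T, B6=S, B7=T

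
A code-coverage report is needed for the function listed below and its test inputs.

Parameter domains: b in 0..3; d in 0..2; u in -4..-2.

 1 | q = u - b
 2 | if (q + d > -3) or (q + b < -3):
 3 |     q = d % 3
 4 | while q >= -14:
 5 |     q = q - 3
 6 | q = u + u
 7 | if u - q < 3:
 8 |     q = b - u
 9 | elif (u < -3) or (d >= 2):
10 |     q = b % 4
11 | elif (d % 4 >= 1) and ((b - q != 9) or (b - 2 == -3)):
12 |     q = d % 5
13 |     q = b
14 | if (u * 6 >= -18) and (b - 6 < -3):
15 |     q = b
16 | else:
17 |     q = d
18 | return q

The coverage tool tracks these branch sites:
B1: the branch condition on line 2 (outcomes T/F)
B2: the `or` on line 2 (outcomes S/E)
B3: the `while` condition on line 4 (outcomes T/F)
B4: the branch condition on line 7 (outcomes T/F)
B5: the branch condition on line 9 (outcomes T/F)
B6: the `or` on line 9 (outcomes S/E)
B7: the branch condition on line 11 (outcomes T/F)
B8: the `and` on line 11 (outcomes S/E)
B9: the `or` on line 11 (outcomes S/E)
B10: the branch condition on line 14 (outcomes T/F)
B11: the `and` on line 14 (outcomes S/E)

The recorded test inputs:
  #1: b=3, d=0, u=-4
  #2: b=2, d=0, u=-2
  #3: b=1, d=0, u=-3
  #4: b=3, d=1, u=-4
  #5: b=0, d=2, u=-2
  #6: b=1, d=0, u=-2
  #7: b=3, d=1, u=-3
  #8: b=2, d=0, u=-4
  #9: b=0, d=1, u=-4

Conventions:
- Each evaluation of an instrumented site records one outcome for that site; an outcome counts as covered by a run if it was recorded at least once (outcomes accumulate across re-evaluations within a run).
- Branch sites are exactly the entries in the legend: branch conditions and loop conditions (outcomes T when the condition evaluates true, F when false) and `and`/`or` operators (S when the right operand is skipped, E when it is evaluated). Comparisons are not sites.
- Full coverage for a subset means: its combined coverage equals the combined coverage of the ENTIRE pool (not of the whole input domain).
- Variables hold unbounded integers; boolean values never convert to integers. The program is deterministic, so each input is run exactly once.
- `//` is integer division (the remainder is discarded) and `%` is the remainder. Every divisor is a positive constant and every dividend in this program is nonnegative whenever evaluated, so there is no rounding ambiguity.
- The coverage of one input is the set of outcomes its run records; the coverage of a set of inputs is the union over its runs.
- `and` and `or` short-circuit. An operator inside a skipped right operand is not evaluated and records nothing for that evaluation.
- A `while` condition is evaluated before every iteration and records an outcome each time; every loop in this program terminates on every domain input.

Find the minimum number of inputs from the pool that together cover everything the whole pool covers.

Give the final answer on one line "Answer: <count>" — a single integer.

test 1 (b=3, d=0, u=-4) fires B2->E, B1->T, B3->T, B3->T, B3->T, B3->T, B3->T, B3->F, B4->F, B6->S, B5->T, B11->S, B10->F; hits B1=T, B2=E, B3=T, B3=F, B4=F, B5=T, B6=S, B10=F, B11=S
test 2 (b=2, d=0, u=-2) fires B2->E, B1->F, B3->T, B3->T, B3->T, B3->T, B3->F, B4->T, B11->E, B10->T; hits B1=F, B2=E, B3=T, B3=F, B4=T, B10=T, B11=E
test 3 (b=1, d=0, u=-3) fires B2->E, B1->F, B3->T, B3->T, B3->T, B3->T, B3->F, B4->F, B6->E, B5->F, B8->S, B7->F, B11->E, B10->T; hits B1=F, B2=E, B3=T, B3=F, B4=F, B5=F, B6=E, B7=F, B8=S, B10=T, B11=E
test 4 (b=3, d=1, u=-4) fires B2->E, B1->T, B3->T, B3->T, B3->T, B3->T, B3->T, B3->T, B3->F, B4->F, B6->S, B5->T, B11->S, B10->F; hits B1=T, B2=E, B3=T, B3=F, B4=F, B5=T, B6=S, B10=F, B11=S
test 5 (b=0, d=2, u=-2) fires B2->S, B1->T, B3->T, B3->T, B3->T, B3->T, B3->T, B3->T, B3->F, B4->T, B11->E, B10->T; hits B1=T, B2=S, B3=T, B3=F, B4=T, B10=T, B11=E
test 6 (b=1, d=0, u=-2) fires B2->E, B1->F, B3->T, B3->T, B3->T, B3->T, B3->F, B4->T, B11->E, B10->T; hits B1=F, B2=E, B3=T, B3=F, B4=T, B10=T, B11=E
test 7 (b=3, d=1, u=-3) fires B2->E, B1->F, B3->T, B3->T, B3->T, B3->F, B4->F, B6->E, B5->F, B8->E, B9->E, B7->F, B11->E, B10->F; hits B1=F, B2=E, B3=T, B3=F, B4=F, B5=F, B6=E, B7=F, B8=E, B9=E, B10=F, B11=E
test 8 (b=2, d=0, u=-4) fires B2->E, B1->T, B3->T, B3->T, B3->T, B3->T, B3->T, B3->F, B4->F, B6->S, B5->T, B11->S, B10->F; hits B1=T, B2=E, B3=T, B3=F, B4=F, B5=T, B6=S, B10=F, B11=S
test 9 (b=0, d=1, u=-4) fires B2->E, B1->T, B3->T, B3->T, B3->T, B3->T, B3->T, B3->T, B3->F, B4->F, B6->S, B5->T, B11->S, B10->F; hits B1=T, B2=E, B3=T, B3=F, B4=F, B5=T, B6=S, B10=F, B11=S
the full pool covers 20 outcomes: B1=T, B1=F, B2=S, B2=E, B3=T, B3=F, B4=T, B4=F, B5=T, B5=F, B6=S, B6=E, B7=F, B8=S, B8=E, B9=E, B10=T, B10=F, B11=S, B11=E
checked all size-1 subsets: none covers 20 outcomes (max 12/20)
checked all size-2 subsets: none covers 20 outcomes (max 16/20)
checked all size-3 subsets: none covers 20 outcomes (max 19/20)
the canonical winner is {1, 3, 5, 7}: size 4, full 20-outcome coverage, earliest index list among size-4 covers

Answer: 4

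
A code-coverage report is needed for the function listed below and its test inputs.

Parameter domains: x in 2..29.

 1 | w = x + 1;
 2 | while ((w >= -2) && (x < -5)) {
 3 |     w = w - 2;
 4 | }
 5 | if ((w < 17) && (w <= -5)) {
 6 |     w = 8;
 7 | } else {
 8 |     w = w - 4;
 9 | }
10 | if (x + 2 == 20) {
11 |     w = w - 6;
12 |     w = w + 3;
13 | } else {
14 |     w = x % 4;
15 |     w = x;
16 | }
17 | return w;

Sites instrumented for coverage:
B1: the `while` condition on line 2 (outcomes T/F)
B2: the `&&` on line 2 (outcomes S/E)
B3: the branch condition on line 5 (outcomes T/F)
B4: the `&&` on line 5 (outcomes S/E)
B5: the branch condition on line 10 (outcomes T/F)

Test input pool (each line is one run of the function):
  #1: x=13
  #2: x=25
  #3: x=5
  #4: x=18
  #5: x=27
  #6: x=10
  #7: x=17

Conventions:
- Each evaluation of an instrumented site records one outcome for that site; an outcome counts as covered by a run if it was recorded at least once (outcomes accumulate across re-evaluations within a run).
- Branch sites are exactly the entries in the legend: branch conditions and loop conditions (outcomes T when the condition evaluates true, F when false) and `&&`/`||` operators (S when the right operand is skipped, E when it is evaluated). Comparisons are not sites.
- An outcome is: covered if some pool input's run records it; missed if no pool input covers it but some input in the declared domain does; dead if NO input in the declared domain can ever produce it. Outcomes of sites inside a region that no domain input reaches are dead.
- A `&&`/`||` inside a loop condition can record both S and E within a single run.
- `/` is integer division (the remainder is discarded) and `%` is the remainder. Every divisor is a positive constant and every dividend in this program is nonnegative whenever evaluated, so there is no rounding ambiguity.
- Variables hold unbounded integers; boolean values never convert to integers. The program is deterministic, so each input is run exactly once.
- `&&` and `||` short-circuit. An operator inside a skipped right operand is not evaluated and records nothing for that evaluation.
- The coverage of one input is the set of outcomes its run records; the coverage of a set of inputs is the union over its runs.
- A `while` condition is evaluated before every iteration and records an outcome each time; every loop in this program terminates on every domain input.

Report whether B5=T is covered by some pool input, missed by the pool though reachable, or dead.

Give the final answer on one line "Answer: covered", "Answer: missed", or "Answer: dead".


B5=T is recorded by pool input(s) 4 -> covered
Answer: covered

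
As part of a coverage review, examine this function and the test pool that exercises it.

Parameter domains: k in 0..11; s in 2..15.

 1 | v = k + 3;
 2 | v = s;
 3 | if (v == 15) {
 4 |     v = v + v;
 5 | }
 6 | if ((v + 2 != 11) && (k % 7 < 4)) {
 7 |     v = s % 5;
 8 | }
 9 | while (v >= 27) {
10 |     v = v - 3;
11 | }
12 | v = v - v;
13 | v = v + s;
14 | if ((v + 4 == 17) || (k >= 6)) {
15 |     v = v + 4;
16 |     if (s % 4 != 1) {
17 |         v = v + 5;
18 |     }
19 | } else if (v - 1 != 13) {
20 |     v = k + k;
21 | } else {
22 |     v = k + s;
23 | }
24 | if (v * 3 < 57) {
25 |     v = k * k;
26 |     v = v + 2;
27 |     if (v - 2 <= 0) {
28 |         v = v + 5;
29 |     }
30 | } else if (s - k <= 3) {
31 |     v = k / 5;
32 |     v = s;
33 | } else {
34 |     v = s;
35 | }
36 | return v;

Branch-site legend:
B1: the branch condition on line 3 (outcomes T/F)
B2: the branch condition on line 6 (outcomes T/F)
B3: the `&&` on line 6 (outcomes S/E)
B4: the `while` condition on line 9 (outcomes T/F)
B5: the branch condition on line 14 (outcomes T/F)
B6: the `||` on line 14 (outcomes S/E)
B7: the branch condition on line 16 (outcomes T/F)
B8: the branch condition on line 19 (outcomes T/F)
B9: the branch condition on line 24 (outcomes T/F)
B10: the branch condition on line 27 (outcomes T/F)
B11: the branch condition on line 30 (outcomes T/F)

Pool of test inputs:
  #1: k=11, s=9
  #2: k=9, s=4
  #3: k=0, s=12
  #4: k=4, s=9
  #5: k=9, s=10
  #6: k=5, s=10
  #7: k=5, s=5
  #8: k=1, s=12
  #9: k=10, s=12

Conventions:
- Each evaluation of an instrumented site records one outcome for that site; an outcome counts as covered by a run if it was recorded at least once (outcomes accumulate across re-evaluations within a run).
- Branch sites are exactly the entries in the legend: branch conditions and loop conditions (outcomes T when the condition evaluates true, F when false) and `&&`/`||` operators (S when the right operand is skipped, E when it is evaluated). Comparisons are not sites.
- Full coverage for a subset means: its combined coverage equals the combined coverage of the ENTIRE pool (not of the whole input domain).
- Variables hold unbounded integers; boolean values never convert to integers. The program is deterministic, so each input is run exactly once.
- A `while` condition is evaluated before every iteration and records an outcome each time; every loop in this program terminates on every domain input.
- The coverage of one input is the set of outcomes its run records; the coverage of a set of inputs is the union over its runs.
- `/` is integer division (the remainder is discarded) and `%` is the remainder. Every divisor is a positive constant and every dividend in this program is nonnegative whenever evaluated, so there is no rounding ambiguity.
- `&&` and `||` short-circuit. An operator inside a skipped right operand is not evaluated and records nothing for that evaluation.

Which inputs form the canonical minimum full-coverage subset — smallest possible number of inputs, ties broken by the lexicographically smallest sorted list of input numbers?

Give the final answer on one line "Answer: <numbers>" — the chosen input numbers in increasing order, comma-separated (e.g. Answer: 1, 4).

run #1 (k=11, s=9) records B1=F, B2=F, B3=S, B4=F, B5=T, B6=E, B7=F, B9=T, B10=F
run #2 (k=9, s=4) records B1=F, B2=T, B3=E, B4=F, B5=T, B6=E, B7=T, B9=T, B10=F
run #3 (k=0, s=12) records B1=F, B2=T, B3=E, B4=F, B5=F, B6=E, B8=T, B9=T, B10=T
run #4 (k=4, s=9) records B1=F, B2=F, B3=S, B4=F, B5=F, B6=E, B8=T, B9=T, B10=F
run #5 (k=9, s=10) records B1=F, B2=T, B3=E, B4=F, B5=T, B6=E, B7=T, B9=F, B11=T
run #6 (k=5, s=10) records B1=F, B2=F, B3=E, B4=F, B5=F, B6=E, B8=T, B9=T, B10=F
run #7 (k=5, s=5) records B1=F, B2=F, B3=E, B4=F, B5=F, B6=E, B8=T, B9=T, B10=F
run #8 (k=1, s=12) records B1=F, B2=T, B3=E, B4=F, B5=F, B6=E, B8=T, B9=T, B10=F
run #9 (k=10, s=12) records B1=F, B2=T, B3=E, B4=F, B5=T, B6=E, B7=T, B9=F, B11=T
union over all inputs: B1=F, B2=T, B2=F, B3=S, B3=E, B4=F, B5=T, B5=F, B6=E, B7=T, B7=F, B8=T, B9=T, B9=F, B10=T, B10=F, B11=T (17 outcomes)
no size-1 subset reaches all 17 outcomes (best union: 9/17)
no size-2 subset reaches all 17 outcomes (best union: 15/17)
inputs {1, 3, 5} (size 3) cover everything; no size-3 subset with a lexicographically smaller index list covers all 17

Answer: 1, 3, 5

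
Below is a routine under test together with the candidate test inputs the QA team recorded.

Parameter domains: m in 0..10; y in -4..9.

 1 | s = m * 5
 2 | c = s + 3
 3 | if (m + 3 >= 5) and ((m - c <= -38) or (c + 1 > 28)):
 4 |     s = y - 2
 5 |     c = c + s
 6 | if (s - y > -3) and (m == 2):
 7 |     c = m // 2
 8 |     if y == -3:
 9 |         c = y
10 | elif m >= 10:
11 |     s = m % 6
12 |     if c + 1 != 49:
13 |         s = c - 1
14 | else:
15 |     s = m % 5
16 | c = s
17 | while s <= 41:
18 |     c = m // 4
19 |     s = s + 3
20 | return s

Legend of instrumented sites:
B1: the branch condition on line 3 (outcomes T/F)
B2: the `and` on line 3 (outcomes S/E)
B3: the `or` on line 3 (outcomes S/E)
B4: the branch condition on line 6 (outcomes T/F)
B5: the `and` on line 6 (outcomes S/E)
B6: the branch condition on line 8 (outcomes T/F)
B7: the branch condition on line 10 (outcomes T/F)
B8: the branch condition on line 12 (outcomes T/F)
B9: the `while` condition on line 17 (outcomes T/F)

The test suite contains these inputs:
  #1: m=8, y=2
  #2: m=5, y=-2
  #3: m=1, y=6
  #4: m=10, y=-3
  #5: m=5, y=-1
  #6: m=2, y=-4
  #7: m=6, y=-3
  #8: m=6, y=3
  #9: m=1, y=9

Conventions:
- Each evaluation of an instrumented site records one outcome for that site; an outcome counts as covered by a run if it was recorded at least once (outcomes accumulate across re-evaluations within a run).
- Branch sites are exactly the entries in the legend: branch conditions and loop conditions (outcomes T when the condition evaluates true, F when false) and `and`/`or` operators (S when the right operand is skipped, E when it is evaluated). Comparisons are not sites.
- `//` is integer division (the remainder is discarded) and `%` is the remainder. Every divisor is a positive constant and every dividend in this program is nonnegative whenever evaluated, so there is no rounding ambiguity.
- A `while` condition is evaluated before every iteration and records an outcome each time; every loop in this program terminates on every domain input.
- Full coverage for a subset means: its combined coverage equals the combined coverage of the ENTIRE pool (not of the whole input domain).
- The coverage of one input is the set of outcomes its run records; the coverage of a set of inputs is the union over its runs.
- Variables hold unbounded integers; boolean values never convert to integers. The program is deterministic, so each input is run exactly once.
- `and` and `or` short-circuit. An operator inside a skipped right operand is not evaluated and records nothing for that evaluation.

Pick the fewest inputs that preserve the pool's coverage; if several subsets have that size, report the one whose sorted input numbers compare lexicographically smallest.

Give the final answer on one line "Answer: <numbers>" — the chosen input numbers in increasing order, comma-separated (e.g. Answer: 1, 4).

test 1 (m=8, y=2) hits B1=T, B2=E, B3=E, B4=F, B5=E, B7=F, B9=T, B9=F
test 2 (m=5, y=-2) hits B1=T, B2=E, B3=E, B4=F, B5=E, B7=F, B9=T, B9=F
test 3 (m=1, y=6) hits B1=F, B2=S, B4=F, B5=E, B7=F, B9=T, B9=F
test 4 (m=10, y=-3) hits B1=T, B2=E, B3=S, B4=F, B5=E, B7=T, B8=F, B9=T, B9=F
test 5 (m=5, y=-1) hits B1=T, B2=E, B3=E, B4=F, B5=E, B7=F, B9=T, B9=F
test 6 (m=2, y=-4) hits B1=F, B2=E, B3=E, B4=T, B5=E, B6=F, B9=T, B9=F
test 7 (m=6, y=-3) hits B1=T, B2=E, B3=E, B4=F, B5=E, B7=F, B9=T, B9=F
test 8 (m=6, y=3) hits B1=T, B2=E, B3=E, B4=F, B5=E, B7=F, B9=T, B9=F
test 9 (m=1, y=9) hits B1=F, B2=S, B4=F, B5=S, B7=F, B9=T, B9=F
the full pool covers 16 outcomes: B1=T, B1=F, B2=S, B2=E, B3=S, B3=E, B4=T, B4=F, B5=S, B5=E, B6=F, B7=T, B7=F, B8=F, B9=T, B9=F
every size-1 subset falls short of the 16 outcomes (best: 9/16)
every size-2 subset falls short of the 16 outcomes (best: 13/16)
size 3: inputs {4, 6, 9} cover all 16 outcomes, and no lexicographically smaller subset of this size does

Answer: 4, 6, 9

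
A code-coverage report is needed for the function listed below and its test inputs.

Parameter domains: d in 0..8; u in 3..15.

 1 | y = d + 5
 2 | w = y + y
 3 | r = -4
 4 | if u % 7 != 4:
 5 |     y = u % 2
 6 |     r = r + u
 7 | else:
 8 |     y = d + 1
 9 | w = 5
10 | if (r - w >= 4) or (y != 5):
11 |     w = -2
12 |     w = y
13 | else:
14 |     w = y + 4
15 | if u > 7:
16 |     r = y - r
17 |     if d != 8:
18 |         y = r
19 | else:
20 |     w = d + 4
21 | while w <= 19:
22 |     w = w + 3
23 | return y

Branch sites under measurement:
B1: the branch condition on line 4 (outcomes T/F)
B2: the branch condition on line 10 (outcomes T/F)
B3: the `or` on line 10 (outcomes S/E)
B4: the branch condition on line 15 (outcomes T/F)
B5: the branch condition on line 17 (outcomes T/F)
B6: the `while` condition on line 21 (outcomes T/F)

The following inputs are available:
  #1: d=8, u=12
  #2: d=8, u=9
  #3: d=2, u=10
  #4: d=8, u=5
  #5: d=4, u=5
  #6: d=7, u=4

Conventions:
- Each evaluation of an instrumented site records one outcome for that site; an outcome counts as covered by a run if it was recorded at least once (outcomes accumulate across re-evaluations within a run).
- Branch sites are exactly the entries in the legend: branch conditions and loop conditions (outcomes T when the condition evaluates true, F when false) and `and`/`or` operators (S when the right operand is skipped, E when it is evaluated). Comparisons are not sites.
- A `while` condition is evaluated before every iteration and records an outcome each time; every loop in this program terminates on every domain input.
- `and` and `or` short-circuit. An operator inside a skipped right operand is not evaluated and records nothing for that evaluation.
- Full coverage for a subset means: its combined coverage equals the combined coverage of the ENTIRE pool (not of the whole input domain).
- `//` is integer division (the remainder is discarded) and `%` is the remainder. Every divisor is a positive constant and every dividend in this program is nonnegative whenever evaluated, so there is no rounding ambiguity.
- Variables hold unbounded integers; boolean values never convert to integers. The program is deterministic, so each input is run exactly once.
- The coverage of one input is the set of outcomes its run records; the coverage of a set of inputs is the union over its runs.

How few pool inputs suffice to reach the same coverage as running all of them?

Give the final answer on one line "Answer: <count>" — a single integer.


input #1 (d=8, u=12): covers B1=T, B2=T, B3=E, B4=T, B5=F, B6=T, B6=F
input #2 (d=8, u=9): covers B1=T, B2=T, B3=E, B4=T, B5=F, B6=T, B6=F
input #3 (d=2, u=10): covers B1=T, B2=T, B3=E, B4=T, B5=T, B6=T, B6=F
input #4 (d=8, u=5): covers B1=T, B2=T, B3=E, B4=F, B6=T, B6=F
input #5 (d=4, u=5): covers B1=T, B2=T, B3=E, B4=F, B6=T, B6=F
input #6 (d=7, u=4): covers B1=F, B2=T, B3=E, B4=F, B6=T, B6=F
pool-wide coverage (10 outcomes): B1=T, B1=F, B2=T, B3=E, B4=T, B4=F, B5=T, B5=F, B6=T, B6=F
every size-1 subset falls short of the 10 outcomes (best: 7/10)
every size-2 subset falls short of the 10 outcomes (best: 9/10)
inputs {1, 3, 6} (size 3) cover everything; no size-3 subset with a lexicographically smaller index list covers all 10
Answer: 3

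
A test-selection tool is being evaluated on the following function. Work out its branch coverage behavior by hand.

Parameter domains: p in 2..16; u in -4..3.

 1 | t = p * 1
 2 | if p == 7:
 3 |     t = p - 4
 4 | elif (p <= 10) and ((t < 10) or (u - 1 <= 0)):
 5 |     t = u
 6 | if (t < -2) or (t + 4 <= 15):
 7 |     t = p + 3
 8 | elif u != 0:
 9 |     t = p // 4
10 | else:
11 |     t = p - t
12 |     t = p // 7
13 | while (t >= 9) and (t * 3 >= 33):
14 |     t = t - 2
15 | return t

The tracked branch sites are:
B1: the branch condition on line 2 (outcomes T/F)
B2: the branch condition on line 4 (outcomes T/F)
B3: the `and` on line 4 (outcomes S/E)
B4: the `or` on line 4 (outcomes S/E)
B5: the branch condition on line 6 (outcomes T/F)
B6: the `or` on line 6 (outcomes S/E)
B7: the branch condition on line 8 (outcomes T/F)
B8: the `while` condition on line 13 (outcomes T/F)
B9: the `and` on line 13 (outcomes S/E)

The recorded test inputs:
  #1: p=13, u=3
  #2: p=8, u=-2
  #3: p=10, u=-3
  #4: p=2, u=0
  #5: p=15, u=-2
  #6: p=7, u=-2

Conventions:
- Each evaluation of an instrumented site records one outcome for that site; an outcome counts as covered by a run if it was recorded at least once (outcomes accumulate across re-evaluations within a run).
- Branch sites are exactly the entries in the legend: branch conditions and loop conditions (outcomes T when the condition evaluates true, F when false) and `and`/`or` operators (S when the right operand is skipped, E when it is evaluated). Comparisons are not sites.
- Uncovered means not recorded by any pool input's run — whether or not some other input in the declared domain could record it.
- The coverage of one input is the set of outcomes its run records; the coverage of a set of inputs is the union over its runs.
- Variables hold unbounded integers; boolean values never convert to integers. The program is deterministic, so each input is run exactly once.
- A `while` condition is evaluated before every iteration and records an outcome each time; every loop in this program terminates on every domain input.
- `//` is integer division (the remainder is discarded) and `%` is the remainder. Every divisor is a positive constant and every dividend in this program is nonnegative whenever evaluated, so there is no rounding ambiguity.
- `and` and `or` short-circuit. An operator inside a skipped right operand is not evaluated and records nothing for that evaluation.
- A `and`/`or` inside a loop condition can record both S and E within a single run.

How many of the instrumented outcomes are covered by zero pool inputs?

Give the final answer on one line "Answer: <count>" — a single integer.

test 1 (p=13, u=3) fires B1->F, B3->S, B2->F, B6->E, B5->F, B7->T, B9->S, B8->F; hits B1=F, B2=F, B3=S, B5=F, B6=E, B7=T, B8=F, B9=S
test 2 (p=8, u=-2) fires B1->F, B3->E, B4->S, B2->T, B6->E, B5->T, B9->E, B8->T, B9->E, B8->F; hits B1=F, B2=T, B3=E, B4=S, B5=T, B6=E, B8=T, B8=F, B9=E
test 3 (p=10, u=-3) fires B1->F, B3->E, B4->E, B2->T, B6->S, B5->T, B9->E, B8->T, B9->E, B8->T, B9->E, B8->F; hits B1=F, B2=T, B3=E, B4=E, B5=T, B6=S, B8=T, B8=F, B9=E
test 4 (p=2, u=0) fires B1->F, B3->E, B4->S, B2->T, B6->E, B5->T, B9->S, B8->F; hits B1=F, B2=T, B3=E, B4=S, B5=T, B6=E, B8=F, B9=S
test 5 (p=15, u=-2) fires B1->F, B3->S, B2->F, B6->E, B5->F, B7->T, B9->S, B8->F; hits B1=F, B2=F, B3=S, B5=F, B6=E, B7=T, B8=F, B9=S
test 6 (p=7, u=-2) fires B1->T, B6->E, B5->T, B9->E, B8->F; hits B1=T, B5=T, B6=E, B8=F, B9=E
union over the pool: B1=T, B1=F, B2=T, B2=F, B3=S, B3=E, B4=S, B4=E, B5=T, B5=F, B6=S, B6=E, B7=T, B8=T, B8=F, B9=S, B9=E
uncovered (1 of 18): B7=F

Answer: 1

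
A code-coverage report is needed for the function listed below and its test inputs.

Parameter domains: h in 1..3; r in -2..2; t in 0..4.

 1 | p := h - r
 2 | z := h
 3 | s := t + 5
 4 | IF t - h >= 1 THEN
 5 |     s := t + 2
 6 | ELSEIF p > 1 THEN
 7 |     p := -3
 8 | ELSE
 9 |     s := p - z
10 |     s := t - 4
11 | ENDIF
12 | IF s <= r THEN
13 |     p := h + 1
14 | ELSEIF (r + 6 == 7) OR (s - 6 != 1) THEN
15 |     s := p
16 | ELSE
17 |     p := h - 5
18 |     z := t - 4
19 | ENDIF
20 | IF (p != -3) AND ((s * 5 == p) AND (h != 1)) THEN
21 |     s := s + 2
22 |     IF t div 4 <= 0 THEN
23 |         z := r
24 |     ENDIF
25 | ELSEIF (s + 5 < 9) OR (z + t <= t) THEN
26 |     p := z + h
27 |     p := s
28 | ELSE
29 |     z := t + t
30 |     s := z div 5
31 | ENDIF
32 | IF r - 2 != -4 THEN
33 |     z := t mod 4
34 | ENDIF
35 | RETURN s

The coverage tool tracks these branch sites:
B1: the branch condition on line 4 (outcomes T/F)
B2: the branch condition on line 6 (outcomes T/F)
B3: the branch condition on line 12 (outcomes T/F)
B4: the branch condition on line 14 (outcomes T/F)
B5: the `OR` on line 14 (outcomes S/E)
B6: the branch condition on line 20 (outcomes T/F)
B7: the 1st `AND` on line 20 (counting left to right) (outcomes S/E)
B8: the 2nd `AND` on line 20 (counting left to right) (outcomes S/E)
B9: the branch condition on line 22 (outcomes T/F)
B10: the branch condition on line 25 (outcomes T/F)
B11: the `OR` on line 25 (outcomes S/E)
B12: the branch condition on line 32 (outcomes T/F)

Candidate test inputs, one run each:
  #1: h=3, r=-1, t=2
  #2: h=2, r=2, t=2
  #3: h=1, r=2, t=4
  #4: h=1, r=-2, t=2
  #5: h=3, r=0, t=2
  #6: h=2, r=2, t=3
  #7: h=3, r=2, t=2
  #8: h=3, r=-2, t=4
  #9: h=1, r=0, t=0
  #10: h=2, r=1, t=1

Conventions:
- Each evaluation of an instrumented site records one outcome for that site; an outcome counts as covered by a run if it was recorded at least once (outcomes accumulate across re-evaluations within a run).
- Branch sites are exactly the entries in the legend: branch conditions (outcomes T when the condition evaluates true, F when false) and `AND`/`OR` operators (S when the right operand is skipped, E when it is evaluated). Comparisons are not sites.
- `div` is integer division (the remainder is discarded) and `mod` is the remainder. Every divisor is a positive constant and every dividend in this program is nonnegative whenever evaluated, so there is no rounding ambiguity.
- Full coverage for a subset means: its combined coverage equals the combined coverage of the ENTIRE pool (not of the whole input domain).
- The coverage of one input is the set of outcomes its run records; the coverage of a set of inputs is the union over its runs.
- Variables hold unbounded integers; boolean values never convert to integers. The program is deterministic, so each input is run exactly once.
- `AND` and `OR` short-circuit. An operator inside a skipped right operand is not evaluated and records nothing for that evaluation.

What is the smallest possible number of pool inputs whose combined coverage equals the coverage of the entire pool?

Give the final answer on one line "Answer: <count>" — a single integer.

input #1 (h=3, r=-1, t=2): events B1->F, B2->T, B3->F, B5->E, B4->F, B7->E, B8->S, B6->F, B11->E, B10->T, B12->T; covers B1=F, B2=T, B3=F, B4=F, B5=E, B6=F, B7=E, B8=S, B10=T, B11=E, B12=T
input #2 (h=2, r=2, t=2): events B1->F, B2->F, B3->T, B7->E, B8->S, B6->F, B11->S, B10->T, B12->T; covers B1=F, B2=F, B3=T, B6=F, B7=E, B8=S, B10=T, B11=S, B12=T
input #3 (h=1, r=2, t=4): events B1->T, B3->F, B5->E, B4->T, B7->E, B8->S, B6->F, B11->S, B10->T, B12->T; covers B1=T, B3=F, B4=T, B5=E, B6=F, B7=E, B8=S, B10=T, B11=S, B12=T
input #4 (h=1, r=-2, t=2): events B1->T, B3->F, B5->E, B4->T, B7->E, B8->S, B6->F, B11->S, B10->T, B12->F; covers B1=T, B3=F, B4=T, B5=E, B6=F, B7=E, B8=S, B10=T, B11=S, B12=F
input #5 (h=3, r=0, t=2): events B1->F, B2->T, B3->F, B5->E, B4->F, B7->E, B8->S, B6->F, B11->E, B10->T, B12->T; covers B1=F, B2=T, B3=F, B4=F, B5=E, B6=F, B7=E, B8=S, B10=T, B11=E, B12=T
input #6 (h=2, r=2, t=3): events B1->T, B3->F, B5->E, B4->T, B7->E, B8->E, B6->T, B9->T, B12->T; covers B1=T, B3=F, B4=T, B5=E, B6=T, B7=E, B8=E, B9=T, B12=T
input #7 (h=3, r=2, t=2): events B1->F, B2->F, B3->T, B7->E, B8->S, B6->F, B11->S, B10->T, B12->T; covers B1=F, B2=F, B3=T, B6=F, B7=E, B8=S, B10=T, B11=S, B12=T
input #8 (h=3, r=-2, t=4): events B1->T, B3->F, B5->E, B4->T, B7->E, B8->S, B6->F, B11->E, B10->F, B12->F; covers B1=T, B3=F, B4=T, B5=E, B6=F, B7=E, B8=S, B10=F, B11=E, B12=F
input #9 (h=1, r=0, t=0): events B1->F, B2->F, B3->T, B7->E, B8->S, B6->F, B11->S, B10->T, B12->T; covers B1=F, B2=F, B3=T, B6=F, B7=E, B8=S, B10=T, B11=S, B12=T
input #10 (h=2, r=1, t=1): events B1->F, B2->F, B3->T, B7->E, B8->S, B6->F, B11->S, B10->T, B12->T; covers B1=F, B2=F, B3=T, B6=F, B7=E, B8=S, B10=T, B11=S, B12=T
pool-wide coverage (21 outcomes): B1=T, B1=F, B2=T, B2=F, B3=T, B3=F, B4=T, B4=F, B5=E, B6=T, B6=F, B7=E, B8=S, B8=E, B9=T, B10=T, B10=F, B11=S, B11=E, B12=T, B12=F
size 1 is not enough: best union over all size-1 subsets is 11/21
size 2 is not enough: best union over all size-2 subsets is 16/21
size 3 is not enough: best union over all size-3 subsets is 19/21
at size 4, {1, 2, 6, 8} reaches all 21 outcomes; every lexicographically earlier size-4 subset fails

Answer: 4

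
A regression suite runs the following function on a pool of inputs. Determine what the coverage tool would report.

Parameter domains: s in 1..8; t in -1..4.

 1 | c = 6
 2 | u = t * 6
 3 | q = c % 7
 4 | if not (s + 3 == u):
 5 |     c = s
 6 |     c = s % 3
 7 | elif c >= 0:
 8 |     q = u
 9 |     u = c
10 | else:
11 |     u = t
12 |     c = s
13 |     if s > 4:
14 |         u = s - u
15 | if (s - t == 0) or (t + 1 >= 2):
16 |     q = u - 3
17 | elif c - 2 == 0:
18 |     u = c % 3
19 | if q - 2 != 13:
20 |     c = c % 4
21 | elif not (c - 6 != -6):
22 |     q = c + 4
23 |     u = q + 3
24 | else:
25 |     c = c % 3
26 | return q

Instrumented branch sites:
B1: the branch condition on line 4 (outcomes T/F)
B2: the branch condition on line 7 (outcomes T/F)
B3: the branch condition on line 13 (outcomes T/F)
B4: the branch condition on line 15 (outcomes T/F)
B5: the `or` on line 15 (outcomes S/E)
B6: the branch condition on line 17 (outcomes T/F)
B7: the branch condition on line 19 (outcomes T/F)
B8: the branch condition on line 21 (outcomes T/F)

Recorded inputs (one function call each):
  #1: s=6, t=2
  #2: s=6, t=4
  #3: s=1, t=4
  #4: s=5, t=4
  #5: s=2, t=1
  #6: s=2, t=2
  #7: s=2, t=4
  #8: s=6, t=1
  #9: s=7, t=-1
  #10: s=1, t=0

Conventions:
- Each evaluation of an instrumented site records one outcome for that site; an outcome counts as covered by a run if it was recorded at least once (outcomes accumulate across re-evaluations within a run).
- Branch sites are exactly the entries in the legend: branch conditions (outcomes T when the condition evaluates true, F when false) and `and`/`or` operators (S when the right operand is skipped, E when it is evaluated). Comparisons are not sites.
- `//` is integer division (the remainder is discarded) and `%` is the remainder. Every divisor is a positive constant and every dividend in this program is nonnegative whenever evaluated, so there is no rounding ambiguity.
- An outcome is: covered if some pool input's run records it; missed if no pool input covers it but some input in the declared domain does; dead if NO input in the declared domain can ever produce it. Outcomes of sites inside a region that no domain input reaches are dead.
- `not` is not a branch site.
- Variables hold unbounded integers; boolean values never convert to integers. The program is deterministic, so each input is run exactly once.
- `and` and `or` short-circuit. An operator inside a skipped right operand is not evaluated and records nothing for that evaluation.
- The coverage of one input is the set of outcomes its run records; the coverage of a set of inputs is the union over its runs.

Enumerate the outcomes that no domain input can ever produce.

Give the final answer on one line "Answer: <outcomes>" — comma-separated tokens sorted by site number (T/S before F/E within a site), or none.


running all 48 domain inputs and tallying outcomes:
  B2=F: zero occurrences over every domain input -> dead
  B3=T: zero occurrences over every domain input -> dead
  B3=F: zero occurrences over every domain input -> dead
  reachable outcomes have witnesses, e.g. B1=T (e.g. s=1, t=-1), B1=F (e.g. s=3, t=1), B2=T (e.g. s=3, t=1), B4=T (e.g. s=1, t=1)
Answer: B2=F, B3=T, B3=F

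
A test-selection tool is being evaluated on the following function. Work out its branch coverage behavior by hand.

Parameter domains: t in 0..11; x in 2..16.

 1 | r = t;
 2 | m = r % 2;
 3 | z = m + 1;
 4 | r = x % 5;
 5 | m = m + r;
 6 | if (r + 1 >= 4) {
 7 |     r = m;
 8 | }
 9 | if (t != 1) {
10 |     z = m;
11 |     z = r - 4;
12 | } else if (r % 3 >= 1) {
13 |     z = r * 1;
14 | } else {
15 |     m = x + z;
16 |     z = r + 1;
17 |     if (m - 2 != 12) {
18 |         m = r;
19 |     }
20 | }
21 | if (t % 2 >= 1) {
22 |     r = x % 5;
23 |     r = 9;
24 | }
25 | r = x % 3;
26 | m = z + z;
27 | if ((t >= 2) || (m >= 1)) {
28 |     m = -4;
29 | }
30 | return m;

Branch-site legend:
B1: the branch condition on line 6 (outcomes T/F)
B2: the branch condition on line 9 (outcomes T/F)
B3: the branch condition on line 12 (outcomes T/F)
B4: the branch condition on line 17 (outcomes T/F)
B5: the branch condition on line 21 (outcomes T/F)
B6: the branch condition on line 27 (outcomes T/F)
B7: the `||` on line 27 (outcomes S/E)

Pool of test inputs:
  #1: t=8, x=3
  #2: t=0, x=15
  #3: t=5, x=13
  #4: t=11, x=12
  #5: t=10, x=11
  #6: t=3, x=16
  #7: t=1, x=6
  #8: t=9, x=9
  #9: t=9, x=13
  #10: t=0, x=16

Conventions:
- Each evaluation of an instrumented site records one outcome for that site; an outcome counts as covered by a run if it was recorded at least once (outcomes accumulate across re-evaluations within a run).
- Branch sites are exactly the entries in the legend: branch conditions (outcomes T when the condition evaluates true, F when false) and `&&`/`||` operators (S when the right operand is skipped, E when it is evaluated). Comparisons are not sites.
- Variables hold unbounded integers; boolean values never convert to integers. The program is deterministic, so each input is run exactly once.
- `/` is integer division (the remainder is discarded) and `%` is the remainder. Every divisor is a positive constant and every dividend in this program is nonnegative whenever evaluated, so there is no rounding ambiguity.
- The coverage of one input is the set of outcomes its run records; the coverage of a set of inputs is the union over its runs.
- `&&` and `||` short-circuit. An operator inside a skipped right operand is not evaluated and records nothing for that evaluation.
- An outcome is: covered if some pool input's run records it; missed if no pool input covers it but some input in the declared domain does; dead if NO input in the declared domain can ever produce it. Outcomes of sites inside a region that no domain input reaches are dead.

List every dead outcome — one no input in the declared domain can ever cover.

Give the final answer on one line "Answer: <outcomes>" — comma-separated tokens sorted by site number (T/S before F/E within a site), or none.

exhaustive pass over the 180-input domain:
  B4=F: never recorded by any domain input -> dead
  reachable outcomes have witnesses, e.g. B1=T (e.g. t=0, x=3), B1=F (e.g. t=0, x=2), B2=T (e.g. t=0, x=2), B2=F (e.g. t=1, x=2)

Answer: B4=F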